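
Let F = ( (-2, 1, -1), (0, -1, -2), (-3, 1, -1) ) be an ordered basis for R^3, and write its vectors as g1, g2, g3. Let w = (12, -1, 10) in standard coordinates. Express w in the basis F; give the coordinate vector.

(0, -3, -4)

[w]_F is the unique c with M c = w, where M has columns g1, ..., g3.
Gaussian elimination on [M | w] yields c = (0, -3, -4).
Check: 0·g1 - 3g2 - 4g3 = (12, -1, 10).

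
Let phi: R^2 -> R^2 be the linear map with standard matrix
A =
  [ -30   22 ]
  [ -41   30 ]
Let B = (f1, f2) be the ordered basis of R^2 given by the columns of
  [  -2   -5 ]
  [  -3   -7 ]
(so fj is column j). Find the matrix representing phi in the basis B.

With P the matrix whose columns are f1, f2, [phi]_B = P^(-1) A P.
Column by column: phi(f1) = A f1 = (-6, -8); its B-coordinates (-2, 2) give column 1.
Continuing for each basis vector yields [phi]_B = [[-2, -3], [2, 2]].

[[-2, -3], [2, 2]]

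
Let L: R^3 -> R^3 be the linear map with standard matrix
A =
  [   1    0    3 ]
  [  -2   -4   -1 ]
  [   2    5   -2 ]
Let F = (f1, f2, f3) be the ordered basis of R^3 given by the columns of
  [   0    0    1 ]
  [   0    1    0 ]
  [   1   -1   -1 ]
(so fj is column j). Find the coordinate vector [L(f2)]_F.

<1, -3, -3>

Column 2 of [L]_F is the F-coordinate vector of L(f2).
In standard coordinates L(f2) = A f2 = <-3, -3, 7>.
Converting to F: <-3, -3, 7> = f1 - 3f2 - 3f3, so the coordinate vector is <1, -3, -3>.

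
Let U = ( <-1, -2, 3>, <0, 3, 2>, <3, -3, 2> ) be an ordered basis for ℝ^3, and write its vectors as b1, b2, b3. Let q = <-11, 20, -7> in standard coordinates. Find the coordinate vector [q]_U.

[q]_U is the unique c with M c = q, where M has columns b1, ..., b3.
Solving this 3x3 system gives c = (-1, 2, -4).
Check: -b1 + 2b2 - 4b3 = <-11, 20, -7>.

<-1, 2, -4>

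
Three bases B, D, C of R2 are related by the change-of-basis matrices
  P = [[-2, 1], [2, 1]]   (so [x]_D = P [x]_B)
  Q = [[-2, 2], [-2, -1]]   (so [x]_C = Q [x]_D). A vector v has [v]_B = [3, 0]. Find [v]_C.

Composing the changes, [v]_C = Q P [v]_B.
Q P = [[8, 0], [2, -3]]; applying this to [3, 0] gives [24, 6].

[24, 6]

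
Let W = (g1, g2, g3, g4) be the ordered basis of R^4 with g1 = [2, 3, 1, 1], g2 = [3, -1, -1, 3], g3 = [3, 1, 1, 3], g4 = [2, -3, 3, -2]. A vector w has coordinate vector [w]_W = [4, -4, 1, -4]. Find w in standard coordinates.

[-9, 29, -3, 3]

The coordinates say w = 4g1 - 4g2 + g3 - 4g4; adding the scaled basis vectors gives [-9, 29, -3, 3].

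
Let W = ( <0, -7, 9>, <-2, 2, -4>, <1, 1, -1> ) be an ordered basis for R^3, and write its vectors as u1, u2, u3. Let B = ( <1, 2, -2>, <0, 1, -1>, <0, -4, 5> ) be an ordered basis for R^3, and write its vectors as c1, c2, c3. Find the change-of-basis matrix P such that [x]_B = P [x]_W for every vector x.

[[0, -2, 1], [1, -2, -1], [2, -2, 0]]

Column j of P is [uj]_B, since P maps W-coordinates to B-coordinates.
Expressing u1 in B: u1 = 0·c1 + c2 + 2c3, so column 1 of P is <0, 1, 2>.
Doing the same for each uj gives P = [[0, -2, 1], [1, -2, -1], [2, -2, 0]].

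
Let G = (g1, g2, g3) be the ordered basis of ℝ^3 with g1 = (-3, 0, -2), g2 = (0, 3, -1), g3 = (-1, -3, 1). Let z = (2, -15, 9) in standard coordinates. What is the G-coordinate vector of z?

(-2, -1, 4)

Write z = c_1 g1 + ... + c_3 g3 and solve for the c_i.
Gaussian elimination on [M | z] yields c = (-2, -1, 4).
Check: -2g1 - g2 + 4g3 = (2, -15, 9).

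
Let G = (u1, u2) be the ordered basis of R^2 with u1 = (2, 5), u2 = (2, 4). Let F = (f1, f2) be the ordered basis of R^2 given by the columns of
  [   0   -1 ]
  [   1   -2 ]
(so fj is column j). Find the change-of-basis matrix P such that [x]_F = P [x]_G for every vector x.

Column j of P is [uj]_F, since P maps G-coordinates to F-coordinates.
Expressing u1 in F: u1 = f1 - 2f2, so column 1 of P is (1, -2).
Doing the same for each uj gives P = [[1, 0], [-2, -2]].

[[1, 0], [-2, -2]]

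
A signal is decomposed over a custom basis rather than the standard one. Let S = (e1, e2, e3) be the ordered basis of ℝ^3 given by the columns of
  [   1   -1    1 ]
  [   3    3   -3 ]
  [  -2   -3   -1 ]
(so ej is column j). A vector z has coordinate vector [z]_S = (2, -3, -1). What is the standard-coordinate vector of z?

By definition z = 2e1 - 3e2 - e3.
Summing componentwise gives (4, 0, 6).

(4, 0, 6)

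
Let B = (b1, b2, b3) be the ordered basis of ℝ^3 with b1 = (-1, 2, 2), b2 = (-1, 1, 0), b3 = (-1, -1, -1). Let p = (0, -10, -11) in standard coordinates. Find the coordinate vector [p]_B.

(-4, 1, 3)

[p]_B is the unique c with M c = p, where M has columns b1, ..., b3.
Solving this 3x3 system gives c = (-4, 1, 3).
Check: -4b1 + b2 + 3b3 = (0, -10, -11).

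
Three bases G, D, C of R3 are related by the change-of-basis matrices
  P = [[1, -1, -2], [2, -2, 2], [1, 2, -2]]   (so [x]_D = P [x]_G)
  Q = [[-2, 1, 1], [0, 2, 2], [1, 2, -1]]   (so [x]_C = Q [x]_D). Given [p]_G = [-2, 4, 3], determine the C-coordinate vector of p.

[18, -12, -24]

First [p]_D = P [p]_G = [-12, -6, 0].
Then [p]_C = Q [p]_D = [18, -12, -24].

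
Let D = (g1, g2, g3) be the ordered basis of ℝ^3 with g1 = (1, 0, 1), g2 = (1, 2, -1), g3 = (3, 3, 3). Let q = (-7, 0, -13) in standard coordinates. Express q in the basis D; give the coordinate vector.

Write q = c_1 g1 + ... + c_3 g3 and solve for the c_i.
Gaussian elimination on [M | q] yields c = (-4, 3, -2).
Check: -4g1 + 3g2 - 2g3 = (-7, 0, -13).

(-4, 3, -2)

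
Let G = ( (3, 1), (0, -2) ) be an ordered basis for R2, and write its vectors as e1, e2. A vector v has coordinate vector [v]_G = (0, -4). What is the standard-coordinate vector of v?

(0, 8)

v = M [v]_G, where M has columns e1, e2.
Carrying out the matrix-vector product, v = (0, 8).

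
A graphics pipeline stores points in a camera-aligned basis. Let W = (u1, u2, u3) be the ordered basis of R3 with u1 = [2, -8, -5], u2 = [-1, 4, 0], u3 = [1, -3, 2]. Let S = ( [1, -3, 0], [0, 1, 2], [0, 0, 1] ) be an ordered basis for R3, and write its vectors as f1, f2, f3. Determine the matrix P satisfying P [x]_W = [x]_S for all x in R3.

Column j of P is [uj]_S, since P maps W-coordinates to S-coordinates.
Expressing u1 in S: u1 = 2f1 - 2f2 - f3, so column 1 of P is [2, -2, -1].
Doing the same for each uj gives P = [[2, -1, 1], [-2, 1, 0], [-1, -2, 2]].

[[2, -1, 1], [-2, 1, 0], [-1, -2, 2]]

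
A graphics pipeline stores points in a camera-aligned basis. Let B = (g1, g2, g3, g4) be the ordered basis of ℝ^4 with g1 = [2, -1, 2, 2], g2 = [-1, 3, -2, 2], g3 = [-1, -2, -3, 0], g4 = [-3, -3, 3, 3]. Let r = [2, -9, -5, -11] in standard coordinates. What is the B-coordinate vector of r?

Write r = c_1 g1 + ... + c_4 g4 and solve for the c_i.
Gaussian elimination on [M | r] yields c = (-1, -3, 2, -1).
Check: -g1 - 3g2 + 2g3 - g4 = [2, -9, -5, -11].

[-1, -3, 2, -1]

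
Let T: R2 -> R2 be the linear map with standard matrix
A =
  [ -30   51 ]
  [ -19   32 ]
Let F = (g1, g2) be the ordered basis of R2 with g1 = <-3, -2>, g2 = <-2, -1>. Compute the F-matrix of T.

[[2, -3], [3, 0]]

With P the matrix whose columns are g1, g2, [T]_F = P^(-1) A P.
Column by column: T(g1) = A g1 = <-12, -7>; its F-coordinates <2, 3> give column 1.
Continuing for each basis vector yields [T]_F = [[2, -3], [3, 0]].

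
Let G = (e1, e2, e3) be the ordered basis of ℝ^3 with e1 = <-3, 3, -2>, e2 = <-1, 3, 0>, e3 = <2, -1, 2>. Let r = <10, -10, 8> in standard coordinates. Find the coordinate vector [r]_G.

[r]_G is the unique c with M c = r, where M has columns e1, ..., e3.
Row-reducing the augmented matrix [M | r] gives c = (0, -2, 4).
Check: 0·e1 - 2e2 + 4e3 = <10, -10, 8>.

<0, -2, 4>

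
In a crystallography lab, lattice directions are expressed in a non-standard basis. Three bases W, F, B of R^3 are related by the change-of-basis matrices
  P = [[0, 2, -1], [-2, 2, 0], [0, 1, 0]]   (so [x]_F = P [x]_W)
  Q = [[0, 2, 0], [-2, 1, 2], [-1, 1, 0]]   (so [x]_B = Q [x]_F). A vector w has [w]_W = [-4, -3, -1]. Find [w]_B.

[4, 6, 7]

Apply P to get F-coordinates [-5, 2, -3], then Q to get B-coordinates.
The result is [w]_B = [4, 6, 7].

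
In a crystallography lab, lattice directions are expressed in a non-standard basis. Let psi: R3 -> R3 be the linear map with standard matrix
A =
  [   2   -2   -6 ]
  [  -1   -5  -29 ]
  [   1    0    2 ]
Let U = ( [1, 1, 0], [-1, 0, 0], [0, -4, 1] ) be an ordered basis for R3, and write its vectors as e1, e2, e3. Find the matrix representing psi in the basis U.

The j-th column of [psi]_U is [psi(ej)]_U.
psi(e1) = A e1 = [0, -6, 1] = -2e1 - 2e2 + e3, so column 1 is [-2, -2, 1].
Repeating for e2, e3 and assembling the columns gives [[-2, -3, -1], [-2, -1, -3], [1, -1, 2]].

[[-2, -3, -1], [-2, -1, -3], [1, -1, 2]]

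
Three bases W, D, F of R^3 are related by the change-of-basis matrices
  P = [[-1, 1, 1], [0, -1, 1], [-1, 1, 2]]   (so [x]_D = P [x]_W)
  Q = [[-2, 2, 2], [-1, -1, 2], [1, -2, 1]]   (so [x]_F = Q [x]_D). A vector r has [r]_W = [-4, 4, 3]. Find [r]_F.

[4, 18, 27]

Composing the changes, [r]_F = Q P [r]_W.
Q P = [[0, -2, 4], [-1, 2, 2], [-2, 4, 1]]; applying this to [-4, 4, 3] gives [4, 18, 27].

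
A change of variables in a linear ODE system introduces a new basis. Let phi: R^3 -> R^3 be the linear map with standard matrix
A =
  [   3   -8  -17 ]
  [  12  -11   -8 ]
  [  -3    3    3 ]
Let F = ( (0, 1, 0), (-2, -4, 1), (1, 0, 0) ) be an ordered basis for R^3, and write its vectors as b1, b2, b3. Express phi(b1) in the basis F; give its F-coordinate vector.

(1, 3, -2)

Column 1 of [phi]_F is the F-coordinate vector of phi(b1).
In standard coordinates phi(b1) = A b1 = (-8, -11, 3).
Converting to F: (-8, -11, 3) = b1 + 3b2 - 2b3, so the coordinate vector is (1, 3, -2).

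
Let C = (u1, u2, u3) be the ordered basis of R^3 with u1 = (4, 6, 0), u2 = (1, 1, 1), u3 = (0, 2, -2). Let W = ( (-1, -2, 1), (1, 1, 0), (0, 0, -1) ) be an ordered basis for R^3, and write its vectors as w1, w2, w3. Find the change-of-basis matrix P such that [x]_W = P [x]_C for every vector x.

Take x = uj: its C-coordinates are the j-th standard unit vector, so P e_j — column j of P — equals [uj]_W.
u1 = -2w1 + 2w2 - 2w3, giving column 1 = (-2, 2, -2); repeating for each j gives P = [[-2, 0, -2], [2, 1, -2], [-2, -1, 0]].

[[-2, 0, -2], [2, 1, -2], [-2, -1, 0]]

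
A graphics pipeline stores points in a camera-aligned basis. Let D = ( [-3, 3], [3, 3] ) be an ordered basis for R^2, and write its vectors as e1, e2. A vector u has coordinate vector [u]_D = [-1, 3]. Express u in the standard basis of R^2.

By definition u = -e1 + 3e2.
Summing componentwise gives [12, 6].

[12, 6]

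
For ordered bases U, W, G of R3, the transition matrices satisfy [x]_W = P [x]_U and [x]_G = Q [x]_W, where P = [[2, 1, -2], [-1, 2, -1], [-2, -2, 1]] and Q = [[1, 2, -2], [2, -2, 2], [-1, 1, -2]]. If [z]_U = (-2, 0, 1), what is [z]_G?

Composing the changes, [z]_G = Q P [z]_U.
Q P = [[4, 9, -6], [2, -6, 0], [1, 5, -1]]; applying this to (-2, 0, 1) gives (-14, -4, -3).

(-14, -4, -3)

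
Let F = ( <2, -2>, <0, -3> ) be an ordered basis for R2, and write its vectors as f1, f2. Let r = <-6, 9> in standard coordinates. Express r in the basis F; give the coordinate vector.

<-3, -1>

We seek scalars with c_1 f1 + c_2 f2 = r; equivalently solve M c = r where the columns of M are f1, f2.
System: 2c_1 + 0c_2 = -6, -2c_1 - 3c_2 = 9; solving gives c_1 = -3, c_2 = -1.
Check: -3f1 - f2 = <-6, 9>.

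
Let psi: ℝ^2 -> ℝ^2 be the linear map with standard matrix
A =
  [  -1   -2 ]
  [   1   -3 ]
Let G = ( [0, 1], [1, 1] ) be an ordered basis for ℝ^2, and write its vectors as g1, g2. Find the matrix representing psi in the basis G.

[[-1, 1], [-2, -3]]

Let P have columns g1, g2. Then [psi]_G = P^(-1) A P.
Here det P = -1, so P^(-1) is integer; computing A P first and then P^(-1)(A P) gives [[-1, 1], [-2, -3]].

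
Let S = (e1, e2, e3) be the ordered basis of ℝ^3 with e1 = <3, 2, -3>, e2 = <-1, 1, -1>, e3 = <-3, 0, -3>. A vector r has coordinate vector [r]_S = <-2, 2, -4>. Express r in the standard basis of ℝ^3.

<4, -2, 16>

r = M [r]_S, where M has columns e1, ..., e3.
Carrying out the matrix-vector product, r = <4, -2, 16>.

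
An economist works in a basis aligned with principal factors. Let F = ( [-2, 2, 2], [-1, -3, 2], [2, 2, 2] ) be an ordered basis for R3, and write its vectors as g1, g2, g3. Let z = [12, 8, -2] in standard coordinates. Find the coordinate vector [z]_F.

[z]_F is the unique c with M c = z, where M has columns g1, ..., g3.
Row-reducing the augmented matrix [M | z] gives c = (-2, -2, 3).
Check: -2g1 - 2g2 + 3g3 = [12, 8, -2].

[-2, -2, 3]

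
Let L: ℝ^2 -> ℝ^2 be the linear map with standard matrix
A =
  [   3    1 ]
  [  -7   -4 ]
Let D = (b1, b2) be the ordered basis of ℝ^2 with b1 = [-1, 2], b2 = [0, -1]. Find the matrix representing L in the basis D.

[[1, 1], [3, -2]]

Let P have columns b1, b2. Then [L]_D = P^(-1) A P.
Here det P = 1, so P^(-1) is integer; computing A P first and then P^(-1)(A P) gives [[1, 1], [3, -2]].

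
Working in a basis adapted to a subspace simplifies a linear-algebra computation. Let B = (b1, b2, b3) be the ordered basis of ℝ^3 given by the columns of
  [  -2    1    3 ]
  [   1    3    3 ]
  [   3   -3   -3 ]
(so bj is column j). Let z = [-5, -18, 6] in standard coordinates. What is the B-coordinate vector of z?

[-3, -2, -3]

We seek scalars with c_1 b1 + ... + c_3 b3 = z; equivalently solve M c = z where the columns of M are b1, ..., b3.
Row-reducing the augmented matrix [M | z] gives c = (-3, -2, -3).
Check: -3b1 - 2b2 - 3b3 = [-5, -18, 6].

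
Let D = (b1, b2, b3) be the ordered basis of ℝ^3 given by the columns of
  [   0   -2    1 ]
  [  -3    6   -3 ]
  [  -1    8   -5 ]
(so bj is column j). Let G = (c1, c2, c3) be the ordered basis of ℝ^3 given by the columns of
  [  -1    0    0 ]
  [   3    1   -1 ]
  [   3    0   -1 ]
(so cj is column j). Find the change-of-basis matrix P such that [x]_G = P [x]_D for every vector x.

Take x = bj: its D-coordinates are the j-th standard unit vector, so P e_j — column j of P — equals [bj]_G.
b1 = 0·c1 - 2c2 + c3, giving column 1 = (0, -2, 1); repeating for each j gives P = [[0, 2, -1], [-2, -2, 2], [1, -2, 2]].

[[0, 2, -1], [-2, -2, 2], [1, -2, 2]]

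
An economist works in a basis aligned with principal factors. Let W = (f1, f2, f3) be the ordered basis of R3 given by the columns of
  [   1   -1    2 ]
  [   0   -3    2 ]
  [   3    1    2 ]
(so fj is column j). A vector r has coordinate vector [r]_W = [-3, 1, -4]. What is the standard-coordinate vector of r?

r = M [r]_W, where M has columns f1, ..., f3.
Carrying out the matrix-vector product, r = [-12, -11, -16].

[-12, -11, -16]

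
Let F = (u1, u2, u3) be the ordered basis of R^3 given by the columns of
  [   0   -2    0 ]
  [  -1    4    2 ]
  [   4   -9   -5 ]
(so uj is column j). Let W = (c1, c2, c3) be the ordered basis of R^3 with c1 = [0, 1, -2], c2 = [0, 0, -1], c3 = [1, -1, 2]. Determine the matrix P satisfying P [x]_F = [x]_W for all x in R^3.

[[-1, 2, 2], [-2, 1, 1], [0, -2, 0]]

Take x = uj: its F-coordinates are the j-th standard unit vector, so P e_j — column j of P — equals [uj]_W.
u1 = -c1 - 2c2 + 0·c3, giving column 1 = [-1, -2, 0]; repeating for each j gives P = [[-1, 2, 2], [-2, 1, 1], [0, -2, 0]].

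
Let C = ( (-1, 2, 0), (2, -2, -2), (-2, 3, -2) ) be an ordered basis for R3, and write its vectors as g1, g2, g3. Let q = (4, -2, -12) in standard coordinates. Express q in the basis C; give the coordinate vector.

[q]_C is the unique c with M c = q, where M has columns g1, ..., g3.
Solving this 3x3 system gives c = (0, 4, 2).
Check: 0·g1 + 4g2 + 2g3 = (4, -2, -12).

(0, 4, 2)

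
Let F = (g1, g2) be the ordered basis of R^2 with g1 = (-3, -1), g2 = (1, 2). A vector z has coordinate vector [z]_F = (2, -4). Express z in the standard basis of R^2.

(-10, -10)

z = M [z]_F, where M has columns g1, g2.
Carrying out the matrix-vector product, z = (-10, -10).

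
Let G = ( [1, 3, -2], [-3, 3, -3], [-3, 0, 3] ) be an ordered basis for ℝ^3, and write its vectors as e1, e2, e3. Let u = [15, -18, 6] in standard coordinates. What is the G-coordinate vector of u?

[-3, -3, -3]

[u]_G is the unique c with M c = u, where M has columns e1, ..., e3.
Row-reducing the augmented matrix [M | u] gives c = (-3, -3, -3).
Check: -3e1 - 3e2 - 3e3 = [15, -18, 6].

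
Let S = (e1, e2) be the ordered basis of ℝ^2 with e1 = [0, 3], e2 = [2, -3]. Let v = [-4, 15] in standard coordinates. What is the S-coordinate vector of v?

[v]_S is the unique c with M c = v, where M has columns e1, e2.
System: 0c_1 + 2c_2 = -4, 3c_1 - 3c_2 = 15; solving gives c_1 = 3, c_2 = -2.
Check: 3e1 - 2e2 = [-4, 15].

[3, -2]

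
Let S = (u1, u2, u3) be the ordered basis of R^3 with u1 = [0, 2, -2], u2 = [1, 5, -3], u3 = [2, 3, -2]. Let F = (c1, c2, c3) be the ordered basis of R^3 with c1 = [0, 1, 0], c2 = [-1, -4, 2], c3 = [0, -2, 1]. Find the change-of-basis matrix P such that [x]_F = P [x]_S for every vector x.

Take x = uj: its S-coordinates are the j-th standard unit vector, so P e_j — column j of P — equals [uj]_F.
u1 = -2c1 + 0·c2 - 2c3, giving column 1 = [-2, 0, -2]; repeating for each j gives P = [[-2, -1, -1], [0, -1, -2], [-2, -1, 2]].

[[-2, -1, -1], [0, -1, -2], [-2, -1, 2]]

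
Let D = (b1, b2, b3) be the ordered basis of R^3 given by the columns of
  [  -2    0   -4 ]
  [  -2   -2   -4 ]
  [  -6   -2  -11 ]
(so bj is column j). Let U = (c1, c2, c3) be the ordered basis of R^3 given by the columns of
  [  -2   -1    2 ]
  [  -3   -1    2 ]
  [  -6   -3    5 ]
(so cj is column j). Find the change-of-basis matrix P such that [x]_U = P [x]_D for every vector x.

Take x = bj: its D-coordinates are the j-th standard unit vector, so P e_j — column j of P — equals [bj]_U.
b1 = 0·c1 + 2c2 + 0·c3, giving column 1 = (0, 2, 0); repeating for each j gives P = [[0, 2, 0], [2, 0, 2], [0, 2, -1]].

[[0, 2, 0], [2, 0, 2], [0, 2, -1]]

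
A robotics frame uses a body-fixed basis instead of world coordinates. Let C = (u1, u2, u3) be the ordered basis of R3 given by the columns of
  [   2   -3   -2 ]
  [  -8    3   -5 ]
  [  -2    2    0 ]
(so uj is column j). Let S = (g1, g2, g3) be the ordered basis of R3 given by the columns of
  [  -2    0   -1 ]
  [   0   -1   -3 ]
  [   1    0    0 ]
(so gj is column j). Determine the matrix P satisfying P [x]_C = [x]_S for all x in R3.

Column j of P is [uj]_S, since P maps C-coordinates to S-coordinates.
Expressing u1 in S: u1 = -2g1 + 2g2 + 2g3, so column 1 of P is (-2, 2, 2).
Doing the same for each uj gives P = [[-2, 2, 0], [2, 0, -1], [2, -1, 2]].

[[-2, 2, 0], [2, 0, -1], [2, -1, 2]]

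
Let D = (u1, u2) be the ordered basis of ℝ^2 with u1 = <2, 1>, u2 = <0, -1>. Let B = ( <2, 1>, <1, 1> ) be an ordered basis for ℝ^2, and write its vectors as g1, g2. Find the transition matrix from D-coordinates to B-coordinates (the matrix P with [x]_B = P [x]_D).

[[1, 1], [0, -2]]

Let M have columns uj and N have columns gj. Then for every x, N [x]_B = x = M [x]_D, so P = N^(-1) M.
Since det N = 1, N^(-1) has integer entries; multiplying gives P = [[1, 1], [0, -2]].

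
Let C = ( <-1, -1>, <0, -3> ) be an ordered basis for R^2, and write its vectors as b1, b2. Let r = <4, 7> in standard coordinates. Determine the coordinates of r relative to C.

<-4, -1>

We seek scalars with c_1 b1 + c_2 b2 = r; equivalently solve M c = r where the columns of M are b1, b2.
System: -c_1 + 0c_2 = 4, -c_1 - 3c_2 = 7; solving gives c_1 = -4, c_2 = -1.
Check: -4b1 - b2 = <4, 7>.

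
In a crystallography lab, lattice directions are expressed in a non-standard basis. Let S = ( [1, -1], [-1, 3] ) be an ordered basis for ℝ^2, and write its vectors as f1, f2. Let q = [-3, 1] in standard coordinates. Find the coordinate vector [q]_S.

[-4, -1]

We seek scalars with c_1 f1 + c_2 f2 = q; equivalently solve M c = q where the columns of M are f1, f2.
System: c_1 - c_2 = -3, -c_1 + 3c_2 = 1; solving gives c_1 = -4, c_2 = -1.
Check: -4f1 - f2 = [-3, 1].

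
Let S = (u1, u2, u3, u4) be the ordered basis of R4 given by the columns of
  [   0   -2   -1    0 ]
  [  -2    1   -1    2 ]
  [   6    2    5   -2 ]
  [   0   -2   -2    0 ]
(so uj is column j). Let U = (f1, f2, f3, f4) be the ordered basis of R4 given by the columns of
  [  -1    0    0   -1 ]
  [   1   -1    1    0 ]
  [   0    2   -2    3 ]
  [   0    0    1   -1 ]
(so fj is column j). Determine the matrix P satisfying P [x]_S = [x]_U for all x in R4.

Take x = uj: its S-coordinates are the j-th standard unit vector, so P e_j — column j of P — equals [uj]_U.
u1 = -2f1 + 2f2 + 2f3 + 2f4, giving column 1 = [-2, 2, 2, 2]; repeating for each j gives P = [[-2, 2, 0, -2], [2, -1, 0, -2], [2, -2, -1, 2], [2, 0, 1, 2]].

[[-2, 2, 0, -2], [2, -1, 0, -2], [2, -2, -1, 2], [2, 0, 1, 2]]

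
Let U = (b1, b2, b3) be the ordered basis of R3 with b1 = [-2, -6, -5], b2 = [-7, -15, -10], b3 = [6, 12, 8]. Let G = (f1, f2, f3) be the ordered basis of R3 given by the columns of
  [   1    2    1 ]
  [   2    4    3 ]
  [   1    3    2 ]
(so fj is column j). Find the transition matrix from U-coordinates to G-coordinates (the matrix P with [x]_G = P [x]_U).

Column j of P is [bj]_G, since P maps U-coordinates to G-coordinates.
Expressing b1 in G: b1 = 2f1 - f2 - 2f3, so column 1 of P is [2, -1, -2].
Doing the same for each bj gives P = [[2, -2, 2], [-1, -2, 2], [-2, -1, 0]].

[[2, -2, 2], [-1, -2, 2], [-2, -1, 0]]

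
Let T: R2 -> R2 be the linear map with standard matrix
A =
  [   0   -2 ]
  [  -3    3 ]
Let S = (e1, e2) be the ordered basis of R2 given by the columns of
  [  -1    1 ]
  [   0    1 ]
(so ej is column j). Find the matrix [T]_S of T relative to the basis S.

The j-th column of [T]_S is [T(ej)]_S.
T(e1) = A e1 = <0, 3> = 3e1 + 3e2, so column 1 is <3, 3>.
Repeating for e2 and assembling the columns gives [[3, 2], [3, 0]].

[[3, 2], [3, 0]]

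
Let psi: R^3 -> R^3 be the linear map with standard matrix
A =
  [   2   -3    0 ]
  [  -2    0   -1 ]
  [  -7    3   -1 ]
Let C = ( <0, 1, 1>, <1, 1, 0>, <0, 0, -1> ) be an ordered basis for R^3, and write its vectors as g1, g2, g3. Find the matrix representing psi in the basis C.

With P the matrix whose columns are g1, ..., g3, [psi]_C = P^(-1) A P.
Column by column: psi(g1) = A g1 = <-3, -1, 2>; its C-coordinates <2, -3, 0> give column 1.
Continuing for each basis vector yields [psi]_C = [[2, -1, 1], [-3, -1, 0], [0, 3, 0]].

[[2, -1, 1], [-3, -1, 0], [0, 3, 0]]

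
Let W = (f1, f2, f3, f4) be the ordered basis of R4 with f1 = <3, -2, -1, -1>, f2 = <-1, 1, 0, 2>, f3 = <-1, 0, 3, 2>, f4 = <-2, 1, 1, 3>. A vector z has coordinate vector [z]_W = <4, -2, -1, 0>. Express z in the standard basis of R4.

<15, -10, -7, -10>

By definition z = 4f1 - 2f2 - f3 + 0·f4.
Summing componentwise gives <15, -10, -7, -10>.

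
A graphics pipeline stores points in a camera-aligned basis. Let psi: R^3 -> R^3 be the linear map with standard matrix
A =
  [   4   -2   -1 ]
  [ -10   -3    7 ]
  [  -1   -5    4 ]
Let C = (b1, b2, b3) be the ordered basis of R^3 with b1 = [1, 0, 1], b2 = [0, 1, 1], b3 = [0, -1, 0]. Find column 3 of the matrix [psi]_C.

[2, 3, 0]

Column 3 of [psi]_C is the C-coordinate vector of psi(b3).
In standard coordinates psi(b3) = A b3 = [2, 3, 5].
Converting to C: [2, 3, 5] = 2b1 + 3b2 + 0·b3, so the coordinate vector is [2, 3, 0].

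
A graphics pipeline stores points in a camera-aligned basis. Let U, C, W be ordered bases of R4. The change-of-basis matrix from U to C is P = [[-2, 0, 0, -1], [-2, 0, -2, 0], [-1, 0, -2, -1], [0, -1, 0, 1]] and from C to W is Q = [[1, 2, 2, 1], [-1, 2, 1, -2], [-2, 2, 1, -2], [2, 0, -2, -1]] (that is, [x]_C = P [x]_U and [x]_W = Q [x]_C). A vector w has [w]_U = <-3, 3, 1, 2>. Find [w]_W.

Composing the changes, [w]_W = Q P [w]_U.
Q P = [[-8, -1, -8, -2], [-3, 2, -6, -2], [-1, 2, -6, -1], [-2, 1, 4, -1]]; applying this to <-3, 3, 1, 2> gives <9, 5, 1, 11>.

<9, 5, 1, 11>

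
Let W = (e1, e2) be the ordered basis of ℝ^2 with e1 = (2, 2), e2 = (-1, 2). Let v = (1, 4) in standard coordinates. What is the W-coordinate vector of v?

[v]_W is the unique c with M c = v, where M has columns e1, e2.
System: 2c_1 - c_2 = 1, 2c_1 + 2c_2 = 4; solving gives c_1 = 1, c_2 = 1.
Check: e1 + e2 = (1, 4).

(1, 1)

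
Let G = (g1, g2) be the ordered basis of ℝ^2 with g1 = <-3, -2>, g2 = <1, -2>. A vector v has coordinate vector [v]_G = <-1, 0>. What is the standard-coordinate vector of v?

The coordinates say v = -g1 + 0·g2; adding the scaled basis vectors gives <3, 2>.

<3, 2>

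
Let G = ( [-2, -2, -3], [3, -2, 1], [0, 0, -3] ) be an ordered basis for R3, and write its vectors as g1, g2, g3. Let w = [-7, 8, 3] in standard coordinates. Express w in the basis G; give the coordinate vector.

[-1, -3, -1]

Write w = c_1 g1 + ... + c_3 g3 and solve for the c_i.
Solving this 3x3 system gives c = (-1, -3, -1).
Check: -g1 - 3g2 - g3 = [-7, 8, 3].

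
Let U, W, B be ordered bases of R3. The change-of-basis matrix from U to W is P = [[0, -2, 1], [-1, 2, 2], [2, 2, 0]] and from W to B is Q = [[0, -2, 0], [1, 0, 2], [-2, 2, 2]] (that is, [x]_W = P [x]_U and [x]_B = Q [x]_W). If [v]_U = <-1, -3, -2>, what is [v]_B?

Apply P to get W-coordinates <4, -9, -8>, then Q to get B-coordinates.
The result is [v]_B = <18, -12, -42>.

<18, -12, -42>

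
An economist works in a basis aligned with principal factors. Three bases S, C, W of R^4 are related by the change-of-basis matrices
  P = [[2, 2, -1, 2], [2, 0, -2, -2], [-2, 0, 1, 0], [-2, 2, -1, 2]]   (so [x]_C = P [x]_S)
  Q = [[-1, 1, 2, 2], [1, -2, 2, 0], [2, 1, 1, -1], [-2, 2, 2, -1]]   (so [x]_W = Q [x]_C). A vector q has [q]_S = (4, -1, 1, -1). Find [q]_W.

(-35, -27, 20, 9)

Composing the changes, [q]_W = Q P [q]_S.
Q P = [[-8, 2, -1, 0], [-6, 2, 5, 6], [6, 2, -2, 0], [-2, -6, 1, -10]]; applying this to (4, -1, 1, -1) gives (-35, -27, 20, 9).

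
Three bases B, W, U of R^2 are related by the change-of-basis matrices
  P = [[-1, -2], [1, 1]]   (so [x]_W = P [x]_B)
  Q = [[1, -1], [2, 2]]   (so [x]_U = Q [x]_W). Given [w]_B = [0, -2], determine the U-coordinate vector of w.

[6, 4]

First [w]_W = P [w]_B = [4, -2].
Then [w]_U = Q [w]_W = [6, 4].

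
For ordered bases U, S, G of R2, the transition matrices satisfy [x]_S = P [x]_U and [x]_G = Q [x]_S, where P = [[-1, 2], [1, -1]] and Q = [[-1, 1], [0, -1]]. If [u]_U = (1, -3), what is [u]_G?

Apply P to get S-coordinates (-7, 4), then Q to get G-coordinates.
The result is [u]_G = (11, -4).

(11, -4)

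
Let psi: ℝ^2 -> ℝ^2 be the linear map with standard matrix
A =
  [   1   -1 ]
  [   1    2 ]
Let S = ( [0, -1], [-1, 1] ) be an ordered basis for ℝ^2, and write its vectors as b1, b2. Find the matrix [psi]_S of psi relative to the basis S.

With P the matrix whose columns are b1, b2, [psi]_S = P^(-1) A P.
Column by column: psi(b1) = A b1 = [1, -2]; its S-coordinates [1, -1] give column 1.
Continuing for each basis vector yields [psi]_S = [[1, 1], [-1, 2]].

[[1, 1], [-1, 2]]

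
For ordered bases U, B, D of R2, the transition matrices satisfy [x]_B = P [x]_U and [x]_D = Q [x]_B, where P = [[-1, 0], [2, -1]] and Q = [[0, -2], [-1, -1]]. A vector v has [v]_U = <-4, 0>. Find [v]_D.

Composing the changes, [v]_D = Q P [v]_U.
Q P = [[-4, 2], [-1, 1]]; applying this to <-4, 0> gives <16, 4>.

<16, 4>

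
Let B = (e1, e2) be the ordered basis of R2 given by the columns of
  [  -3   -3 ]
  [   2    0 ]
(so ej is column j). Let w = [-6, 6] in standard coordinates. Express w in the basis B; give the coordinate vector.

[3, -1]

Write w = c_1 e1 + c_2 e2 and solve for the c_i.
System: -3c_1 - 3c_2 = -6, 2c_1 + 0c_2 = 6; solving gives c_1 = 3, c_2 = -1.
Check: 3e1 - e2 = [-6, 6].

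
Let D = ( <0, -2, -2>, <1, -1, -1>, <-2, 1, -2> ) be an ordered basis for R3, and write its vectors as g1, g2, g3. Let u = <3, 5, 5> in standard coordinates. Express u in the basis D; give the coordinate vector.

Write u = c_1 g1 + ... + c_3 g3 and solve for the c_i.
Gaussian elimination on [M | u] yields c = (-4, 3, 0).
Check: -4g1 + 3g2 + 0·g3 = <3, 5, 5>.

<-4, 3, 0>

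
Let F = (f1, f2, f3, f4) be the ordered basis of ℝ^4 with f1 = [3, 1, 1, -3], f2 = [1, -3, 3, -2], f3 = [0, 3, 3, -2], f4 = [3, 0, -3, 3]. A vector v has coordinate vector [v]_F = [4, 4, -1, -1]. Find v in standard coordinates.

[13, -11, 16, -21]

v = M [v]_F, where M has columns f1, ..., f4.
Carrying out the matrix-vector product, v = [13, -11, 16, -21].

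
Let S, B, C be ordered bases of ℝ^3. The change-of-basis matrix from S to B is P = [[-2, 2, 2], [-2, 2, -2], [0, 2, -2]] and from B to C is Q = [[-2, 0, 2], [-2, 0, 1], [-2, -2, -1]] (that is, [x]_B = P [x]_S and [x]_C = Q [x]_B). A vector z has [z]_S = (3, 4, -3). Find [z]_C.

(36, 22, -22)

Composing the changes, [z]_C = Q P [z]_S.
Q P = [[4, 0, -8], [4, -2, -6], [8, -10, 2]]; applying this to (3, 4, -3) gives (36, 22, -22).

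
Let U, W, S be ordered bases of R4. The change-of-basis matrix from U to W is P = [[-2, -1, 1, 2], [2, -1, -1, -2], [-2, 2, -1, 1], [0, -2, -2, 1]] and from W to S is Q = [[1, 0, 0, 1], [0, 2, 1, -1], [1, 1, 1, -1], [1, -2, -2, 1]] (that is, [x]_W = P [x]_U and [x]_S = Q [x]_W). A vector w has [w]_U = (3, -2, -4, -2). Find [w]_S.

(-2, 14, -14, -18)

Composing the changes, [w]_S = Q P [w]_U.
Q P = [[-2, -3, -1, 3], [2, 2, -1, -4], [-2, 2, 1, 0], [-2, -5, 3, 5]]; applying this to (3, -2, -4, -2) gives (-2, 14, -14, -18).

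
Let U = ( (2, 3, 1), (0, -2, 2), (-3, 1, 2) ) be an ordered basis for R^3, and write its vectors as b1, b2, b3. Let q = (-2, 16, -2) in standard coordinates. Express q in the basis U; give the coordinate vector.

Write q = c_1 b1 + ... + c_3 b3 and solve for the c_i.
Row-reducing the augmented matrix [M | q] gives c = (2, -4, 2).
Check: 2b1 - 4b2 + 2b3 = (-2, 16, -2).

(2, -4, 2)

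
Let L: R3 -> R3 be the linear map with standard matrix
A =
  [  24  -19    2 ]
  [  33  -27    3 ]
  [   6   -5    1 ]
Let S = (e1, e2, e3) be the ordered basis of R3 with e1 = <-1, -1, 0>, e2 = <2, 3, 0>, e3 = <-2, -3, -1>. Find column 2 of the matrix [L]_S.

Column 2 of [L]_S is the S-coordinate vector of L(e2).
In standard coordinates L(e2) = A e2 = <-9, -15, -3>.
Converting to S: <-9, -15, -3> = -3e1 - 3e2 + 3e3, so the coordinate vector is <-3, -3, 3>.

<-3, -3, 3>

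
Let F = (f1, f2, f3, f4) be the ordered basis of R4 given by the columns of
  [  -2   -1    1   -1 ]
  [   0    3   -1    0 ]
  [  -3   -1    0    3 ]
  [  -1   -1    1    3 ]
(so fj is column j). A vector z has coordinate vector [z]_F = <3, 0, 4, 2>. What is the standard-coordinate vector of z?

<-4, -4, -3, 7>

The coordinates say z = 3f1 + 0·f2 + 4f3 + 2f4; adding the scaled basis vectors gives <-4, -4, -3, 7>.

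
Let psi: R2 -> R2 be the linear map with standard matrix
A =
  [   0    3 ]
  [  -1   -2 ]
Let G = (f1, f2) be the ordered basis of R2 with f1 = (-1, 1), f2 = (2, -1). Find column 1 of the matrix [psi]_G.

(1, 2)

Column 1 of [psi]_G is the G-coordinate vector of psi(f1).
In standard coordinates psi(f1) = A f1 = (3, -1).
Converting to G: (3, -1) = f1 + 2f2, so the coordinate vector is (1, 2).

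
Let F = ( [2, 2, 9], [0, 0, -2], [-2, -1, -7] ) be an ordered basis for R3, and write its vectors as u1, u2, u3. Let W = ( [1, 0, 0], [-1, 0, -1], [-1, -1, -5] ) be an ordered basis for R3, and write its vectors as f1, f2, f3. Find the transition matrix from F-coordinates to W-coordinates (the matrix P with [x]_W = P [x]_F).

[[1, 2, 1], [1, 2, 2], [-2, 0, 1]]

Take x = uj: its F-coordinates are the j-th standard unit vector, so P e_j — column j of P — equals [uj]_W.
u1 = f1 + f2 - 2f3, giving column 1 = [1, 1, -2]; repeating for each j gives P = [[1, 2, 1], [1, 2, 2], [-2, 0, 1]].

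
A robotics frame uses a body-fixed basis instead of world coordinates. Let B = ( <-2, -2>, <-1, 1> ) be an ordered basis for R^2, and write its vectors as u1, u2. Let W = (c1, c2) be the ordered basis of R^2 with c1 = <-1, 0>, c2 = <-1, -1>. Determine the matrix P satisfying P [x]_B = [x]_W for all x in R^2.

Column j of P is [uj]_W, since P maps B-coordinates to W-coordinates.
Expressing u1 in W: u1 = 0·c1 + 2c2, so column 1 of P is <0, 2>.
Doing the same for each uj gives P = [[0, 2], [2, -1]].

[[0, 2], [2, -1]]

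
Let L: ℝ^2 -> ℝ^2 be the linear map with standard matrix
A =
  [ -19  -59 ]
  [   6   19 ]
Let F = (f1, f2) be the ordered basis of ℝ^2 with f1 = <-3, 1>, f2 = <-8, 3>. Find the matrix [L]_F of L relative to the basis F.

The j-th column of [L]_F is [L(fj)]_F.
L(f1) = A f1 = <-2, 1> = -2f1 + f2, so column 1 is <-2, 1>.
Repeating for f2 and assembling the columns gives [[-2, 3], [1, 2]].

[[-2, 3], [1, 2]]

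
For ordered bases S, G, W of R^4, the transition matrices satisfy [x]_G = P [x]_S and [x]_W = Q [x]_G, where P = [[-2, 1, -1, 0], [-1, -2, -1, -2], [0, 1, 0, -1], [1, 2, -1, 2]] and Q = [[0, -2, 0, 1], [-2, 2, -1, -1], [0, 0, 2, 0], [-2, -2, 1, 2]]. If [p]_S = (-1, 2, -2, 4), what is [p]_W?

(31, -41, -4, 30)

First [p]_G = P [p]_S = (6, -9, -2, 13).
Then [p]_W = Q [p]_G = (31, -41, -4, 30).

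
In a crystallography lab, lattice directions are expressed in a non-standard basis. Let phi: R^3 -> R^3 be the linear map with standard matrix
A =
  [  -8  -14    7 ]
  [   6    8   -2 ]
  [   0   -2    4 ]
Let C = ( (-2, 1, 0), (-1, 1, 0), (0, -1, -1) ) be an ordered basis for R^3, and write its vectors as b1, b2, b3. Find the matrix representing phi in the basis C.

Let P have columns b1, ..., b3. Then [phi]_C = P^(-1) A P.
Here det P = 1, so P^(-1) is integer; computing A P first and then P^(-1)(A P) gives [[0, 2, -3], [-2, 2, -1], [2, 2, 2]].

[[0, 2, -3], [-2, 2, -1], [2, 2, 2]]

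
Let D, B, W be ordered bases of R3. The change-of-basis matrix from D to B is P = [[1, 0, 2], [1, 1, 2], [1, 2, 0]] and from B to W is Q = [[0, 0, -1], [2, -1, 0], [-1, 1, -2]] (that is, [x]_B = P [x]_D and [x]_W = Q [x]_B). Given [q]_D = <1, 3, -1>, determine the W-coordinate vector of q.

First [q]_B = P [q]_D = <-1, 2, 7>.
Then [q]_W = Q [q]_B = <-7, -4, -11>.

<-7, -4, -11>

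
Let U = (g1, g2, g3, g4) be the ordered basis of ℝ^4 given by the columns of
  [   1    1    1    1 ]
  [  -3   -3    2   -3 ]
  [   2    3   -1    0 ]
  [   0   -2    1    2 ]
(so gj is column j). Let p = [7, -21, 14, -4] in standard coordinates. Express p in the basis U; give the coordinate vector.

[1, 4, 0, 2]

Write p = c_1 g1 + ... + c_4 g4 and solve for the c_i.
Solving this 4x4 system gives c = (1, 4, 0, 2).
Check: g1 + 4g2 + 0·g3 + 2g4 = [7, -21, 14, -4].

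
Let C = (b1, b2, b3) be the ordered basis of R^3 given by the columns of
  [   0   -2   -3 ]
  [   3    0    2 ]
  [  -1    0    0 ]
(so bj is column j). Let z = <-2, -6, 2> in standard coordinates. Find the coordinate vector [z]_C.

[z]_C is the unique c with M c = z, where M has columns b1, ..., b3.
Gaussian elimination on [M | z] yields c = (-2, 1, 0).
Check: -2b1 + b2 + 0·b3 = <-2, -6, 2>.

<-2, 1, 0>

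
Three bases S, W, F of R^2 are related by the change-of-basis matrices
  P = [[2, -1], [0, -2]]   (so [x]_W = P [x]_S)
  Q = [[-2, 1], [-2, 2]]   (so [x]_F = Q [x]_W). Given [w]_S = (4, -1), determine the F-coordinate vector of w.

(-16, -14)

First [w]_W = P [w]_S = (9, 2).
Then [w]_F = Q [w]_W = (-16, -14).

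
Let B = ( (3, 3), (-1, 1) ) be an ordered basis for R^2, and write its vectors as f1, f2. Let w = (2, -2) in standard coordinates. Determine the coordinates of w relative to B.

(0, -2)

We seek scalars with c_1 f1 + c_2 f2 = w; equivalently solve M c = w where the columns of M are f1, f2.
System: 3c_1 - c_2 = 2, 3c_1 + c_2 = -2; solving gives c_1 = 0, c_2 = -2.
Check: 0·f1 - 2f2 = (2, -2).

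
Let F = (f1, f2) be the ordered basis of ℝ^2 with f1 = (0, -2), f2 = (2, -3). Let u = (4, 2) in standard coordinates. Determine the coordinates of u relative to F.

[u]_F is the unique c with M c = u, where M has columns f1, f2.
System: 0c_1 + 2c_2 = 4, -2c_1 - 3c_2 = 2; solving gives c_1 = -4, c_2 = 2.
Check: -4f1 + 2f2 = (4, 2).

(-4, 2)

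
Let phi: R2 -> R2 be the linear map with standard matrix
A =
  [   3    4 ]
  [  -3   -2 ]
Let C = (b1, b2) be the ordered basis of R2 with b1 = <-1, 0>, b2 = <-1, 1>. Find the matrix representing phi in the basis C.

[[0, -2], [3, 1]]

The j-th column of [phi]_C is [phi(bj)]_C.
phi(b1) = A b1 = <-3, 3> = 0·b1 + 3b2, so column 1 is <0, 3>.
Repeating for b2 and assembling the columns gives [[0, -2], [3, 1]].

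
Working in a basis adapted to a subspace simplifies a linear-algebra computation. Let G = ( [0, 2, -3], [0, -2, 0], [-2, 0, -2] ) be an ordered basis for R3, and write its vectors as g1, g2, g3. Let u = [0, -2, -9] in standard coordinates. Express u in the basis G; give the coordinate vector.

[3, 4, 0]

We seek scalars with c_1 g1 + ... + c_3 g3 = u; equivalently solve M c = u where the columns of M are g1, ..., g3.
Row-reducing the augmented matrix [M | u] gives c = (3, 4, 0).
Check: 3g1 + 4g2 + 0·g3 = [0, -2, -9].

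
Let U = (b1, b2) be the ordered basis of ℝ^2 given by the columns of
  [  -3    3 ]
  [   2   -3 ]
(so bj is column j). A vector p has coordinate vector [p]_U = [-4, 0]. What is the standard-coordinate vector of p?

[12, -8]

By definition p = -4b1 + 0·b2.
Summing componentwise gives [12, -8].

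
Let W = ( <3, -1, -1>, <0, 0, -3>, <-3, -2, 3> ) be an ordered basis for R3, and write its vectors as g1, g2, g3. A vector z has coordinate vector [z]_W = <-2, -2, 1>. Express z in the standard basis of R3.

The coordinates say z = -2g1 - 2g2 + g3; adding the scaled basis vectors gives <-9, 0, 11>.

<-9, 0, 11>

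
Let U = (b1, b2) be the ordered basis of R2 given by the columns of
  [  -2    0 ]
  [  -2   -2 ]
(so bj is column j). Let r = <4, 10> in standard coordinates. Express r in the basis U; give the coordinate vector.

[r]_U is the unique c with M c = r, where M has columns b1, b2.
System: -2c_1 + 0c_2 = 4, -2c_1 - 2c_2 = 10; solving gives c_1 = -2, c_2 = -3.
Check: -2b1 - 3b2 = <4, 10>.

<-2, -3>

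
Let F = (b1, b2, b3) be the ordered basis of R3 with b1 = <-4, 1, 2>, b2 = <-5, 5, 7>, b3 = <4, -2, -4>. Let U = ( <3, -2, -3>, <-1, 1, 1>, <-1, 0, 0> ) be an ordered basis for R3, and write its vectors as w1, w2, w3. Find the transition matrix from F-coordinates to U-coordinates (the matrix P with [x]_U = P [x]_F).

[[-1, -2, 2], [-1, 1, 2], [2, -2, 0]]

Let M have columns bj and N have columns wj. Then for every x, N [x]_U = x = M [x]_F, so P = N^(-1) M.
Since det N = -1, N^(-1) has integer entries; multiplying gives P = [[-1, -2, 2], [-1, 1, 2], [2, -2, 0]].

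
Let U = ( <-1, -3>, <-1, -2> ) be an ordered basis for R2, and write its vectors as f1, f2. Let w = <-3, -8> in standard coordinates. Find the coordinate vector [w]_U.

We seek scalars with c_1 f1 + c_2 f2 = w; equivalently solve M c = w where the columns of M are f1, f2.
System: -c_1 - c_2 = -3, -3c_1 - 2c_2 = -8; solving gives c_1 = 2, c_2 = 1.
Check: 2f1 + f2 = <-3, -8>.

<2, 1>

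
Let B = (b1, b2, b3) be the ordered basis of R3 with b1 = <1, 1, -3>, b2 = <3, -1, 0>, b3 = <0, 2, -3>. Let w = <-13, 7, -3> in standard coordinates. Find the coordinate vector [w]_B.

Write w = c_1 b1 + ... + c_3 b3 and solve for the c_i.
Solving this 3x3 system gives c = (-1, -4, 2).
Check: -b1 - 4b2 + 2b3 = <-13, 7, -3>.

<-1, -4, 2>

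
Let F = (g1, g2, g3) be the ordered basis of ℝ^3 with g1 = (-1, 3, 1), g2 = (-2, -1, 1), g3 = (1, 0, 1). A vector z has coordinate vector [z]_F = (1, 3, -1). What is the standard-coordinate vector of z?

(-8, 0, 3)

z = M [z]_F, where M has columns g1, ..., g3.
Carrying out the matrix-vector product, z = (-8, 0, 3).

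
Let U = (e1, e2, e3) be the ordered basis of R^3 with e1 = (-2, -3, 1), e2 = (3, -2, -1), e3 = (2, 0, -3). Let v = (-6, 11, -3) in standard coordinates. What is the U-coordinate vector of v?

(-1, -4, 2)

We seek scalars with c_1 e1 + ... + c_3 e3 = v; equivalently solve M c = v where the columns of M are e1, ..., e3.
Gaussian elimination on [M | v] yields c = (-1, -4, 2).
Check: -e1 - 4e2 + 2e3 = (-6, 11, -3).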